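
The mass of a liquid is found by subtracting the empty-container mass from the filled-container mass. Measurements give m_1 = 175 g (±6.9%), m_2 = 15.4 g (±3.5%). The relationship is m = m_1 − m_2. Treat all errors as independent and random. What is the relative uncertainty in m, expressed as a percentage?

Sums and differences: (δm)² = Σ (cᵢ δxᵢ)².
  (δm_1)² = 146;  (δm_2)² = 0.291
δm = √(146) = 12.1 g
m = 160 g, so δm/m = 12.1/160 = 0.0757.

7.57%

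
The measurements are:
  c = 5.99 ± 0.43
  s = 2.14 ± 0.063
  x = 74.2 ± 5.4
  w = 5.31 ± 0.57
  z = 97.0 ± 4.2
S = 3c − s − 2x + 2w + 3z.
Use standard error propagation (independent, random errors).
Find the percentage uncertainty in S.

9.87%

Each term contributes (cᵢ δxᵢ)² to (δS)²:
  (3·δc)² = 1.66;  (δs)² = 0.00397;  (2·δx)² = 117;  (2·δw)² = 1.30;  (3·δz)² = 159
δS = √(278) = 16.7
S = 169, so δS/S = 16.7/169 = 0.0987.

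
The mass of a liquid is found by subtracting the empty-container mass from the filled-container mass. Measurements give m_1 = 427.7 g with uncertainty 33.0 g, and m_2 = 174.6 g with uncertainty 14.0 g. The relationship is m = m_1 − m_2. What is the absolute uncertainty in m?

For a sum/difference, combine absolute errors in quadrature:
  (δm_1)² = 1090;  (δm_2)² = 196
δm = √(1280) = 35.8 g

35.8 g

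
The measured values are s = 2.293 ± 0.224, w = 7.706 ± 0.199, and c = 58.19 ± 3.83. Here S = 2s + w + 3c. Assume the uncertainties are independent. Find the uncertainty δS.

11.5

Absolute uncertainties add in quadrature for a linear combination:
  (2·δs)² = 0.201;  (δw)² = 0.0396;  (3·δc)² = 132
δS = √(132) = 11.5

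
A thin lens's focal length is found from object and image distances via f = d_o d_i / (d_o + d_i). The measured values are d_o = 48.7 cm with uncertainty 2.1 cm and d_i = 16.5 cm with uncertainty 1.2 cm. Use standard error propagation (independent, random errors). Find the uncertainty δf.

∂f/∂d_o = (d_i/(d_o+d_i))² = 0.0640;  ∂f/∂d_i = (d_o/(d_o+d_i))² = 0.558
δf = √((∂f/∂d_o · δd_o)² + (∂f/∂d_i · δd_i)²) = √(0.0181 + 0.448) = 0.683 cm

0.683 cm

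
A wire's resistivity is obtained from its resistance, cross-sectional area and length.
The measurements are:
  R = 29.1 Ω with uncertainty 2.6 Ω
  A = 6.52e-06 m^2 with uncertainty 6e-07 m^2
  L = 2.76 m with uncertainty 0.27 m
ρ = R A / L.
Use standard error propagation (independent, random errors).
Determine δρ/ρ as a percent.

16.1%

Relative error in a monomial: (δρ/ρ)² = Σ (nᵢ · δxᵢ/xᵢ)².
  (1·δR/R)² = (1×0.0893)² = 0.00798;  (1·δA/A)² = (1×0.0920)² = 0.00847;  (-1·δL/L)² = (-1×0.0978)² = 0.00957
δρ/ρ = √(0.0260) = 0.161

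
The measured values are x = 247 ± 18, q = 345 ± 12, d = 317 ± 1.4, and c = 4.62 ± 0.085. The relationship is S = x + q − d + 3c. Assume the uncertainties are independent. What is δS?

For a sum/difference, combine absolute errors in quadrature:
  (δx)² = 324;  (δq)² = 144;  (δd)² = 1.96;  (3·δc)² = 0.0650
δS = √(470) = 21.7

21.7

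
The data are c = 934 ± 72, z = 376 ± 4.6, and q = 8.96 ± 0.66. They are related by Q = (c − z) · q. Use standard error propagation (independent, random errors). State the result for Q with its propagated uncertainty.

Let u = c − z = 558. δu = √(δc² + δz²) = √(5180 + 21.2) = 72.1, so δu/u = 0.129.
Q is then a monomial in u, q:
δQ/Q = √((δu/u)² + (1·δq/q)²) = √(0.0167 + 0.00543) = 0.149
Q = 5000, so δQ = 0.149 × 5000 = 744.

5000 ± 744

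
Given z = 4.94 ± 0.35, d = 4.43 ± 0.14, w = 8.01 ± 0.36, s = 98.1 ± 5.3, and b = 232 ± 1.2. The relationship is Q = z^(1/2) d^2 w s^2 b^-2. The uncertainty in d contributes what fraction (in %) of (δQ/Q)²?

21.0%

(δQ/Q)² = (½·δz/z)² + (2·δd/d)² + (1·δw/w)² + (2·δs/s)² + (-2·δb/b)²
  z term: (0.5×0.0709)² = 0.00125
  d term: (2×0.0316)² = 0.00399
  w term: (1×0.0449)² = 0.00202
  s term: (2×0.0540)² = 0.0117
  b term: (-2×0.00517)² = 0.000107
Total = 0.0191. Share from d = 0.00399/0.0191 = 0.210.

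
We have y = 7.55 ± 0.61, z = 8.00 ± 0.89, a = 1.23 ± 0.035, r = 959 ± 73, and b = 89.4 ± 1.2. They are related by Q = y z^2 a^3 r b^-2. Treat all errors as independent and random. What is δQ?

28.5

For a monomial Q ∝ y, z^2, a^3, r, b^-2, fractional errors add in quadrature:
  (1·δy/y)² = (1×0.0808)² = 0.00653;  (2·δz/z)² = (2×0.111)² = 0.0495;  (3·δa/a)² = (3×0.0285)² = 0.00729;  (1·δr/r)² = (1×0.0761)² = 0.00579;  (-2·δb/b)² = (-2×0.0134)² = 0.000721
δQ/Q = √(0.0698) = 0.264
Q = 108, so δQ = 0.264 × 108 = 28.5.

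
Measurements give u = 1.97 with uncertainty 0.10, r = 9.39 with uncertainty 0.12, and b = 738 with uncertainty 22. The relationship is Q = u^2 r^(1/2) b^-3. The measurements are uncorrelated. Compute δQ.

4.01e-09

For a monomial Q ∝ u^2, r^(1/2), b^-3, fractional errors add in quadrature:
  (2·δu/u)² = (2×0.0508)² = 0.0103;  (½·δr/r)² = (0.5×0.0128)² = 4.08e-05;  (-3·δb/b)² = (-3×0.0298)² = 0.00800
δQ/Q = √(0.0183) = 0.135
Q = 2.96e-08, so δQ = 0.135 × 2.96e-08 = 4.01e-09.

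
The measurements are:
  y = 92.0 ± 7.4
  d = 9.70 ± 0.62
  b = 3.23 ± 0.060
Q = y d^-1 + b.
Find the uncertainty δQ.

Let p = y·d^-1 = 9.48. δp/p = √((1·δy/y)² + (-1·δd/d)²) = √(0.00647 + 0.00409) = 0.103, so δp = 0.974.
Q = p + b: δQ = √(δp² + δb²) = √(0.950 + 0.00360) = 0.976

0.976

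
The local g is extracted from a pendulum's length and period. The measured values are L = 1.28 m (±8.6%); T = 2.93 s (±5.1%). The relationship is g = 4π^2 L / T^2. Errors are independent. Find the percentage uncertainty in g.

g is a product of powers, so relative uncertainties combine in quadrature:
  (1·δL/L)² = (1×0.0860)² = 0.00740;  (-2·δT/T)² = (-2×0.0510)² = 0.0104
δg/g = √(0.0178) = 0.133

13.3%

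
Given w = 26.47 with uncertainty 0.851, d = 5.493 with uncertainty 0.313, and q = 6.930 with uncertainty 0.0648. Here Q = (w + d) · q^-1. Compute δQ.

0.138

Let u = w + d = 31.96. δu = √(δw² + δd²) = √(0.724 + 0.0980) = 0.907, so δu/u = 0.0284.
Q is then a monomial in u, q:
δQ/Q = √((δu/u)² + (-1·δq/q)²) = √(0.000805 + 8.74e-05) = 0.0299
Q = 4.612, so δQ = 0.0299 × 4.612 = 0.138.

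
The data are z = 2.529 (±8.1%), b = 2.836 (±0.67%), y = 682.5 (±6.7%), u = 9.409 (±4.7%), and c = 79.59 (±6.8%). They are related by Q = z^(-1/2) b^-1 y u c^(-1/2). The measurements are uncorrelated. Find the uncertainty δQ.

15.6

Each factor contributes (exponent × relative error)² to (δQ/Q)²:
  (−½·δz/z)² = (-0.5×0.0810)² = 0.00164;  (-1·δb/b)² = (-1×0.00670)² = 4.49e-05;  (1·δy/y)² = (1×0.0670)² = 0.00449;  (1·δu/u)² = (1×0.0470)² = 0.00221;  (−½·δc/c)² = (-0.5×0.0680)² = 0.00116
δQ/Q = √(0.00954) = 0.0977
Q = 159.6, so δQ = 0.0977 × 159.6 = 15.6.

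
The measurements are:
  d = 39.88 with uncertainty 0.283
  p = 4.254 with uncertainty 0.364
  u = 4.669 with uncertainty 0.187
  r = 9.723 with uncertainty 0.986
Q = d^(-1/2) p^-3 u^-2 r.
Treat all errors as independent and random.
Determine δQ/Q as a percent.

28.7%

Products/powers → add relative errors in quadrature, weighted by exponent:
  (−½·δd/d)² = (-0.5×0.00710)² = 1.26e-05;  (-3·δp/p)² = (-3×0.0856)² = 0.0659;  (-2·δu/u)² = (-2×0.0401)² = 0.00642;  (1·δr/r)² = (1×0.101)² = 0.0103
δQ/Q = √(0.0826) = 0.287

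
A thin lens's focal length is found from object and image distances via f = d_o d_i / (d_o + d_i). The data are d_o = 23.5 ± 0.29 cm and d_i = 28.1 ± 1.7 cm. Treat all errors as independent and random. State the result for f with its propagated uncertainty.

12.8 ± 0.363 cm

∂f/∂d_o = (d_i/(d_o+d_i))² = 0.297;  ∂f/∂d_i = (d_o/(d_o+d_i))² = 0.207
δf = √((∂f/∂d_o · δd_o)² + (∂f/∂d_i · δd_i)²) = √(0.00740 + 0.124) = 0.363 cm
f = 12.8 cm.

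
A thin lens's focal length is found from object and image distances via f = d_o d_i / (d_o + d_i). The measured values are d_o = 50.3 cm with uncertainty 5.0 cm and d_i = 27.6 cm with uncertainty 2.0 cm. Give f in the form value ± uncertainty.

∂f/∂d_o = (d_i/(d_o+d_i))² = 0.126;  ∂f/∂d_i = (d_o/(d_o+d_i))² = 0.417
δf = √((∂f/∂d_o · δd_o)² + (∂f/∂d_i · δd_i)²) = √(0.394 + 0.695) = 1.04 cm
f = 17.8 cm.

17.8 ± 1.04 cm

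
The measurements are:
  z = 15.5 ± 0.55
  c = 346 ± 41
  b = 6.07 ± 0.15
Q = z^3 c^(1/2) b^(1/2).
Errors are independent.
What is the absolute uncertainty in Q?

Each factor contributes (exponent × relative error)² to (δQ/Q)²:
  (3·δz/z)² = (3×0.0355)² = 0.0113;  (½·δc/c)² = (0.5×0.118)² = 0.00351;  (½·δb/b)² = (0.5×0.0247)² = 0.000153
δQ/Q = √(0.0150) = 0.122
Q = 1.71e+05, so δQ = 0.122 × 1.71e+05 = 20900.

20900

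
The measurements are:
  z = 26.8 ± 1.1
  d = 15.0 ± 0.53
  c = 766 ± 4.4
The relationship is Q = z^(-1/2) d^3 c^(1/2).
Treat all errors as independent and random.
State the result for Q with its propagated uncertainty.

Products/powers → add relative errors in quadrature, weighted by exponent:
  (−½·δz/z)² = (-0.5×0.0410)² = 0.000421;  (3·δd/d)² = (3×0.0353)² = 0.0112;  (½·δc/c)² = (0.5×0.00574)² = 8.25e-06
δQ/Q = √(0.0117) = 0.108
Q = 18000, so δQ = 0.108 × 18000 = 1950.

18000 ± 1950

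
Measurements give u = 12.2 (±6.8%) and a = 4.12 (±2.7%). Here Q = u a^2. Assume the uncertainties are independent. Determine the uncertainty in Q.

18.0

Since Q is a product/quotient, work with relative uncertainties:
  (1·δu/u)² = (1×0.0680)² = 0.00462;  (2·δa/a)² = (2×0.0270)² = 0.00292
δQ/Q = √(0.00754) = 0.0868
Q = 207, so δQ = 0.0868 × 207 = 18.0.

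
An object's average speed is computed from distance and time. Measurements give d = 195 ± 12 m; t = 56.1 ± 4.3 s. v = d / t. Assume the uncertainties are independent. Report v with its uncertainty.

3.48 ± 0.342 m/s

Since v is a product/quotient, work with relative uncertainties:
  (1·δd/d)² = (1×0.0615)² = 0.00379;  (-1·δt/t)² = (-1×0.0766)² = 0.00588
δv/v = √(0.00966) = 0.0983
v = 3.48 m/s, so δv = 0.0983 × 3.48 = 0.342 m/s.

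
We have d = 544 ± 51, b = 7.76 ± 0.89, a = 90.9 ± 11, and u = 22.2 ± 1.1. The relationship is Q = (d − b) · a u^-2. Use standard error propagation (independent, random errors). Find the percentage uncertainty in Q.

Let w = d − b = 536. δw = √(δd² + δb²) = √(2600 + 0.792) = 51.0, so δw/w = 0.0951.
Q is then a monomial in w, a, u:
δQ/Q = √((δw/w)² + (1·δa/a)² + (-2·δu/u)²) = √(0.00905 + 0.0146 + 0.00982) = 0.183

18.3%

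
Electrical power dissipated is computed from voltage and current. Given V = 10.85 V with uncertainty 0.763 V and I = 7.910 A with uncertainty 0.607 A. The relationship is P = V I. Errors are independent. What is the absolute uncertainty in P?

8.93 W

Products/powers → add relative errors in quadrature, weighted by exponent:
  (1·δV/V)² = (1×0.0703)² = 0.00495;  (1·δI/I)² = (1×0.0767)² = 0.00589
δP/P = √(0.0108) = 0.104
P = 85.82 W, so δP = 0.104 × 85.82 = 8.93 W.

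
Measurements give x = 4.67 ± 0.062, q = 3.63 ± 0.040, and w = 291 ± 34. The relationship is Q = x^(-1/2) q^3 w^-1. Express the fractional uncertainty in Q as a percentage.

For a monomial Q ∝ x^(-1/2), q^3, w^-1, fractional errors add in quadrature:
  (−½·δx/x)² = (-0.5×0.0133)² = 4.41e-05;  (3·δq/q)² = (3×0.0110)² = 0.00109;  (-1·δw/w)² = (-1×0.117)² = 0.0137
δQ/Q = √(0.0148) = 0.122

12.2%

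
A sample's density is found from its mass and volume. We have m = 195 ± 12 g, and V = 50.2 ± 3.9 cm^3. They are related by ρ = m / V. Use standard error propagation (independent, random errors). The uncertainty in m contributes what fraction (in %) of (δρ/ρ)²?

(δρ/ρ)² = (1·δm/m)² + (-1·δV/V)²
  m term: (1×0.0615)² = 0.00379
  V term: (-1×0.0777)² = 0.00604
Total = 0.00982. Share from m = 0.00379/0.00982 = 0.386.

38.6%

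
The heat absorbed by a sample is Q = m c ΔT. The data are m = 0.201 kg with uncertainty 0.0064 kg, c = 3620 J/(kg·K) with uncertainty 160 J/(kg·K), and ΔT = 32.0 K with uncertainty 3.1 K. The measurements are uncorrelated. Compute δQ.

2590 J

Each factor contributes (exponent × relative error)² to (δQ/Q)²:
  (1·δm/m)² = (1×0.0318)² = 0.00101;  (1·δc/c)² = (1×0.0442)² = 0.00195;  (1·δΔT/ΔT)² = (1×0.0969)² = 0.00938
δQ/Q = √(0.0124) = 0.111
Q = 23300 J, so δQ = 0.111 × 23300 = 2590 J.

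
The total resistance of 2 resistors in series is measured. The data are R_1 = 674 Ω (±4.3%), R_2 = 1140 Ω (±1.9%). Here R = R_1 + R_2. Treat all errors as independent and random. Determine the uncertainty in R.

For a sum/difference, combine absolute errors in quadrature:
  (δR_1)² = 840;  (δR_2)² = 469
δR = √(1310) = 36.2 Ω

36.2 Ω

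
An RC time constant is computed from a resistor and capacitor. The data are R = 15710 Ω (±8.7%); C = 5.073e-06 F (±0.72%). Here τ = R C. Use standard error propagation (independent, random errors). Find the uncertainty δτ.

0.00696 s

For a monomial τ ∝ R, C, fractional errors add in quadrature:
  (1·δR/R)² = (1×0.0870)² = 0.00757;  (1·δC/C)² = (1×0.00720)² = 5.18e-05
δτ/τ = √(0.00762) = 0.0873
τ = 0.07970 s, so δτ = 0.0873 × 0.07970 = 0.00696 s.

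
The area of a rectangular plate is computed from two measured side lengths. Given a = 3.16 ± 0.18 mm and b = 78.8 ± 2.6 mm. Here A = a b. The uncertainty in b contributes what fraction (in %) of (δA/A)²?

(δA/A)² = (1·δa/a)² + (1·δb/b)²
  a term: (1×0.0570)² = 0.00324
  b term: (1×0.0330)² = 0.00109
Total = 0.00433. Share from b = 0.00109/0.00433 = 0.251.

25.1%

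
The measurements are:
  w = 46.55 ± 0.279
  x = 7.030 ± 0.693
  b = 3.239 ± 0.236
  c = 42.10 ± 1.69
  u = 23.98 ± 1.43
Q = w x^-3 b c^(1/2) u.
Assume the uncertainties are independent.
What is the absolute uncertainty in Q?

21.0

For a monomial Q ∝ w, x^-3, b, c^(1/2), u, fractional errors add in quadrature:
  (1·δw/w)² = (1×0.00599)² = 3.59e-05;  (-3·δx/x)² = (-3×0.0986)² = 0.0875;  (1·δb/b)² = (1×0.0729)² = 0.00531;  (½·δc/c)² = (0.5×0.0401)² = 0.000403;  (1·δu/u)² = (1×0.0596)² = 0.00356
δQ/Q = √(0.0968) = 0.311
Q = 67.52, so δQ = 0.311 × 67.52 = 21.0.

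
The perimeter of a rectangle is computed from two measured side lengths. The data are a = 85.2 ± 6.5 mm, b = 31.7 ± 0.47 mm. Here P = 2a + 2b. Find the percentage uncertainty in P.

5.57%

Each term contributes (cᵢ δxᵢ)² to (δP)²:
  (2·δa)² = 169;  (2·δb)² = 0.884
δP = √(170) = 13.0 mm
P = 234 mm, so δP/P = 13.0/234 = 0.0557.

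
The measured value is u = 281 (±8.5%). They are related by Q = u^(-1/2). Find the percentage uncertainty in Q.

4.25%

For a monomial Q ∝ u^(-1/2), fractional errors add in quadrature:
  (−½·δu/u)² = (-0.5×0.0850)² = 0.00181
δQ/Q = √(0.00181) = 0.0425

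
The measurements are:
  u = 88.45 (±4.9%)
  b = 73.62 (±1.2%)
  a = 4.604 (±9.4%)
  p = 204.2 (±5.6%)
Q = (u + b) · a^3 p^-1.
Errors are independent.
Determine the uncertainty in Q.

22.4

Let w = u + b = 162.1. δw = √(δu² + δb²) = √(18.8 + 0.780) = 4.42, so δw/w = 0.0273.
Q is then a monomial in w, a, p:
δQ/Q = √((δw/w)² + (3·δa/a)² + (-1·δp/p)²) = √(0.000745 + 0.0795 + 0.00314) = 0.289
Q = 77.46, so δQ = 0.289 × 77.46 = 22.4.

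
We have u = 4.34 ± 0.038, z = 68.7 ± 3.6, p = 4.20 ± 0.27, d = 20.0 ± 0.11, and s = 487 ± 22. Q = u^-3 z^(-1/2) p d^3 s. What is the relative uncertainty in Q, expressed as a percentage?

8.84%

Products/powers → add relative errors in quadrature, weighted by exponent:
  (-3·δu/u)² = (-3×0.00876)² = 0.000690;  (−½·δz/z)² = (-0.5×0.0524)² = 0.000686;  (1·δp/p)² = (1×0.0643)² = 0.00413;  (3·δd/d)² = (3×0.00550)² = 0.000272;  (1·δs/s)² = (1×0.0452)² = 0.00204
δQ/Q = √(0.00782) = 0.0884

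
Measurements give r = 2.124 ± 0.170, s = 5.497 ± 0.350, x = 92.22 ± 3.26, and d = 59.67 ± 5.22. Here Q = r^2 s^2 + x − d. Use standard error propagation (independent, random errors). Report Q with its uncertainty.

168.9 ± 28.6

Let p = r^2·s^2 = 136.3. δp/p = √((2·δr/r)² + (2·δs/s)²) = √(0.0256 + 0.0162) = 0.205, so δp = 27.9.
Q = p + x − d: δQ = √(δp² + δx² + δd²) = √(778 + 10.6 + 27.2) = 28.6
Q = 168.9.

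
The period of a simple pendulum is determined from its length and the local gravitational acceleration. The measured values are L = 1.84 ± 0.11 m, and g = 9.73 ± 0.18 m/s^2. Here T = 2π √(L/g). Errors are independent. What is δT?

Products/powers → add relative errors in quadrature, weighted by exponent:
  (½·δL/L)² = (0.5×0.0598)² = 0.000893;  (−½·δg/g)² = (-0.5×0.0185)² = 8.56e-05
δT/T = √(0.000979) = 0.0313
T = 2.73 s, so δT = 0.0313 × 2.73 = 0.0855 s.

0.0855 s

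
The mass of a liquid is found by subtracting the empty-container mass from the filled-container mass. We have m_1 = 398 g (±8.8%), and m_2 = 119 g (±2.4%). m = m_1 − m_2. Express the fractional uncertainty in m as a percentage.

Sums and differences: (δm)² = Σ (cᵢ δxᵢ)².
  (δm_1)² = 1230;  (δm_2)² = 8.16
δm = √(1230) = 35.1 g
m = 279 g, so δm/m = 35.1/279 = 0.126.

12.6%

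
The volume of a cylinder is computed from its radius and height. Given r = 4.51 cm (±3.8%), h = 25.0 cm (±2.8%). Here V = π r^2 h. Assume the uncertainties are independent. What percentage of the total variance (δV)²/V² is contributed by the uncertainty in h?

12.0%

(δV/V)² = (2·δr/r)² + (1·δh/h)²
  r term: (2×0.0380)² = 0.00578
  h term: (1×0.0280)² = 0.000784
Total = 0.00656. Share from h = 0.000784/0.00656 = 0.120.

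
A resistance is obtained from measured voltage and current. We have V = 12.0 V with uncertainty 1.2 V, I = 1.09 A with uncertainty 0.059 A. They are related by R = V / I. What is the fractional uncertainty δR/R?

Relative error in a monomial: (δR/R)² = Σ (nᵢ · δxᵢ/xᵢ)².
  (1·δV/V)² = (1×0.100)² = 0.0100;  (-1·δI/I)² = (-1×0.0541)² = 0.00293
δR/R = √(0.0129) = 0.114

0.114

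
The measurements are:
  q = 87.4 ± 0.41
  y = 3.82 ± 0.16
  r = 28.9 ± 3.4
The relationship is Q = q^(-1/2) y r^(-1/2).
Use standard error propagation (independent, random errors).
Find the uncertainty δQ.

For a monomial Q ∝ q^(-1/2), y, r^(-1/2), fractional errors add in quadrature:
  (−½·δq/q)² = (-0.5×0.00469)² = 5.5e-06;  (1·δy/y)² = (1×0.0419)² = 0.00175;  (−½·δr/r)² = (-0.5×0.118)² = 0.00346
δQ/Q = √(0.00522) = 0.0722
Q = 0.0760, so δQ = 0.0722 × 0.0760 = 0.00549.

0.00549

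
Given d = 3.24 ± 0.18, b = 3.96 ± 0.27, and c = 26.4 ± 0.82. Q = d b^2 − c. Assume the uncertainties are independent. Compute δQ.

Let p = d·b^2 = 50.8. δp/p = √((1·δd/d)² + (2·δb/b)²) = √(0.00309 + 0.0186) = 0.147, so δp = 7.48.
Q = p − c: δQ = √(δp² + δc²) = √(56.0 + 0.672) = 7.53

7.53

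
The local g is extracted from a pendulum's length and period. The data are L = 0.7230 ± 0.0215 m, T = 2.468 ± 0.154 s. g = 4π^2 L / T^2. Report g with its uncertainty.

4.686 ± 0.601 m/s^2

Products/powers → add relative errors in quadrature, weighted by exponent:
  (1·δL/L)² = (1×0.0297)² = 0.000884;  (-2·δT/T)² = (-2×0.0624)² = 0.0156
δg/g = √(0.0165) = 0.128
g = 4.686 m/s^2, so δg = 0.128 × 4.686 = 0.601 m/s^2.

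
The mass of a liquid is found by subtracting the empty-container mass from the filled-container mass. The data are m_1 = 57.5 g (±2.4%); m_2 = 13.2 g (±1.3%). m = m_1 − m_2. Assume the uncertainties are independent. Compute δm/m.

0.0314

m is a linear combination, so absolute uncertainties add in quadrature:
  (δm_1)² = 1.90;  (δm_2)² = 0.0294
δm = √(1.93) = 1.39 g
m = 44.3 g, so δm/m = 1.39/44.3 = 0.0314.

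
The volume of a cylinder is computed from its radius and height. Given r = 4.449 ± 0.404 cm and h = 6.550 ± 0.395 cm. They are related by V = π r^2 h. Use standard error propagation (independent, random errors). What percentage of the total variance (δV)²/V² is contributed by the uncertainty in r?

90.1%

(δV/V)² = (2·δr/r)² + (1·δh/h)²
  r term: (2×0.0908)² = 0.0330
  h term: (1×0.0603)² = 0.00364
Total = 0.0366. Share from r = 0.0330/0.0366 = 0.901.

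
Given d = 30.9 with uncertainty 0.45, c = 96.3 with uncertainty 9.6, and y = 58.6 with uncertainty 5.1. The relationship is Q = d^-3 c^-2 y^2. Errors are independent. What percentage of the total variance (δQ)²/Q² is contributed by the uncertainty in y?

(δQ/Q)² = (-3·δd/d)² + (-2·δc/c)² + (2·δy/y)²
  d term: (-3×0.0146)² = 0.00191
  c term: (-2×0.0997)² = 0.0398
  y term: (2×0.0870)² = 0.0303
Total = 0.0720. Share from y = 0.0303/0.0720 = 0.421.

42.1%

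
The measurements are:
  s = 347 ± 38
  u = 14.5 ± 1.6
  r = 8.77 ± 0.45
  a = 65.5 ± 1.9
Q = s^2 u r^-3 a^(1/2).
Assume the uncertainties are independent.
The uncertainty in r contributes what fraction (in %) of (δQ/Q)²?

28.2%

(δQ/Q)² = (2·δs/s)² + (1·δu/u)² + (-3·δr/r)² + (½·δa/a)²
  s term: (2×0.110)² = 0.0480
  u term: (1×0.110)² = 0.0122
  r term: (-3×0.0513)² = 0.0237
  a term: (0.5×0.0290)² = 0.000210
Total = 0.0841. Share from r = 0.0237/0.0841 = 0.282.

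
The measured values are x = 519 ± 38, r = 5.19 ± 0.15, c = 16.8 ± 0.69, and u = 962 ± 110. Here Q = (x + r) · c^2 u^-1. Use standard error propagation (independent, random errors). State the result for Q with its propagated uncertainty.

Let w = x + r = 524. δw = √(δx² + δr²) = √(1440 + 0.0225) = 38.0, so δw/w = 0.0725.
Q is then a monomial in w, c, u:
δQ/Q = √((δw/w)² + (2·δc/c)² + (-1·δu/u)²) = √(0.00526 + 0.00675 + 0.0131) = 0.158
Q = 154, so δQ = 0.158 × 154 = 24.4.

154 ± 24.4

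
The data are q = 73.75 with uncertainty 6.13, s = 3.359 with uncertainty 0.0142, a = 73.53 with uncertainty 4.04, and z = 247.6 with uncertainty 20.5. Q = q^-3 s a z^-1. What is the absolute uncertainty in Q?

6.68e-07

Relative error in a monomial: (δQ/Q)² = Σ (nᵢ · δxᵢ/xᵢ)².
  (-3·δq/q)² = (-3×0.0831)² = 0.0622;  (1·δs/s)² = (1×0.00423)² = 1.79e-05;  (1·δa/a)² = (1×0.0549)² = 0.00302;  (-1·δz/z)² = (-1×0.0828)² = 0.00685
δQ/Q = √(0.0721) = 0.268
Q = 2.487e-06, so δQ = 0.268 × 2.487e-06 = 6.68e-07.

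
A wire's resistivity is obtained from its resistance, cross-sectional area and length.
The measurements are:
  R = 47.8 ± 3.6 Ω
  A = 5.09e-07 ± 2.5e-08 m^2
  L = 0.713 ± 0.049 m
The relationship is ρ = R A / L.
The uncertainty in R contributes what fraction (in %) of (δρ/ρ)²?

44.3%

(δρ/ρ)² = (1·δR/R)² + (1·δA/A)² + (-1·δL/L)²
  R term: (1×0.0753)² = 0.00567
  A term: (1×0.0491)² = 0.00241
  L term: (-1×0.0687)² = 0.00472
Total = 0.0128. Share from R = 0.00567/0.0128 = 0.443.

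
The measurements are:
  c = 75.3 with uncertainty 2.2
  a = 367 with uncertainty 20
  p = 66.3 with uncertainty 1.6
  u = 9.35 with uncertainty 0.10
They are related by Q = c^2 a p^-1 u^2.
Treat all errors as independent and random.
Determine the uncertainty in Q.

Each factor contributes (exponent × relative error)² to (δQ/Q)²:
  (2·δc/c)² = (2×0.0292)² = 0.00341;  (1·δa/a)² = (1×0.0545)² = 0.00297;  (-1·δp/p)² = (-1×0.0241)² = 0.000582;  (2·δu/u)² = (2×0.0107)² = 0.000458
δQ/Q = √(0.00742) = 0.0862
Q = 2.74e+06, so δQ = 0.0862 × 2.74e+06 = 2.36e+05.

2.36e+05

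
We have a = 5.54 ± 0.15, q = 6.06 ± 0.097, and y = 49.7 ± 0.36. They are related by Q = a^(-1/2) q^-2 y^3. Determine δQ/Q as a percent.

4.10%

Products/powers → add relative errors in quadrature, weighted by exponent:
  (−½·δa/a)² = (-0.5×0.0271)² = 0.000183;  (-2·δq/q)² = (-2×0.0160)² = 0.00102;  (3·δy/y)² = (3×0.00724)² = 0.000472
δQ/Q = √(0.00168) = 0.0410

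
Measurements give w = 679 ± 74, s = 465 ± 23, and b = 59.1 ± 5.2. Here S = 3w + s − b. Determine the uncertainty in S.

Each term contributes (cᵢ δxᵢ)² to (δS)²:
  (3·δw)² = 49300;  (δs)² = 529;  (δb)² = 27.0
δS = √(49800) = 223

223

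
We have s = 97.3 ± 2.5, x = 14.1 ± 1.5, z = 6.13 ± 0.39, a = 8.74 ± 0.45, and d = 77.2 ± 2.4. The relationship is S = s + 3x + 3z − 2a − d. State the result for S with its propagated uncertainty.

Absolute uncertainties add in quadrature for a linear combination:
  (δs)² = 6.25;  (3·δx)² = 20.2;  (3·δz)² = 1.37;  (2·δa)² = 0.810;  (δd)² = 5.76
δS = √(34.4) = 5.87
S = 63.3.

63.3 ± 5.87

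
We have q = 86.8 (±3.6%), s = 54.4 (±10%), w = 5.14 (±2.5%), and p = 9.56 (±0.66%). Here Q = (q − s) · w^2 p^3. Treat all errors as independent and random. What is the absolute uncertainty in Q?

1.5e+05

Let u = q − s = 32.4. δu = √(δq² + δs²) = √(9.76 + 29.6) = 6.27, so δu/u = 0.194.
Q is then a monomial in u, w, p:
δQ/Q = √((δu/u)² + (2·δw/w)² + (3·δp/p)²) = √(0.0375 + 0.00250 + 0.000392) = 0.201
Q = 7.48e+05, so δQ = 0.201 × 7.48e+05 = 1.5e+05.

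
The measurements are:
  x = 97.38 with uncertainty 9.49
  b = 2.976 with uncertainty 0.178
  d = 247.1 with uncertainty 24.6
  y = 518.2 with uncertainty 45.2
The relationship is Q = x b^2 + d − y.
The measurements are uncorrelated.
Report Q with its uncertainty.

591.4 ± 143

Let p = x·b^2 = 862.5. δp/p = √((1·δx/x)² + (2·δb/b)²) = √(0.00950 + 0.0143) = 0.154, so δp = 133.
Q = p + d − y: δQ = √(δp² + δd² + δy²) = √(17700 + 605 + 2040) = 143
Q = 591.4.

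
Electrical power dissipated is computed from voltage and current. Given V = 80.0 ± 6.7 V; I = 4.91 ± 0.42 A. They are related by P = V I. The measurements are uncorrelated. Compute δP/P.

Each factor contributes (exponent × relative error)² to (δP/P)²:
  (1·δV/V)² = (1×0.0838)² = 0.00701;  (1·δI/I)² = (1×0.0855)² = 0.00732
δP/P = √(0.0143) = 0.120

0.120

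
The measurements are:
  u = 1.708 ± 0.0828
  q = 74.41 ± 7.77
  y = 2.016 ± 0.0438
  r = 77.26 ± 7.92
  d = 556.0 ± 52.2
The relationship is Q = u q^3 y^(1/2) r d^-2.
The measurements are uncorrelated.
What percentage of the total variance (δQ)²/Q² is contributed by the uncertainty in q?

67.0%

(δQ/Q)² = (1·δu/u)² + (3·δq/q)² + (½·δy/y)² + (1·δr/r)² + (-2·δd/d)²
  u term: (1×0.0485)² = 0.00235
  q term: (3×0.104)² = 0.0981
  y term: (0.5×0.0217)² = 0.000118
  r term: (1×0.103)² = 0.0105
  d term: (-2×0.0939)² = 0.0353
Total = 0.146. Share from q = 0.0981/0.146 = 0.670.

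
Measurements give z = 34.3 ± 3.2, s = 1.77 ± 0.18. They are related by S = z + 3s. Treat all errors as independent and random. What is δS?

For a sum/difference, combine absolute errors in quadrature:
  (δz)² = 10.2;  (3·δs)² = 0.292
δS = √(10.5) = 3.25

3.25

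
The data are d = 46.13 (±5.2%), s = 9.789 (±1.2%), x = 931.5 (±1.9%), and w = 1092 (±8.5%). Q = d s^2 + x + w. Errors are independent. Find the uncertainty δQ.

270

Let p = d·s^2 = 4420. δp/p = √((1·δd/d)² + (2·δs/s)²) = √(0.00270 + 0.000576) = 0.0573, so δp = 253.
Q = p + x + w: δQ = √(δp² + δx² + δw²) = √(64100 + 313 + 8620) = 270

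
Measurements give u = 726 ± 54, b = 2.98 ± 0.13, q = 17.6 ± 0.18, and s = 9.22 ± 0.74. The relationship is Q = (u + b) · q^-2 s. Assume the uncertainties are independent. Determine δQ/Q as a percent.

Let w = u + b = 729. δw = √(δu² + δb²) = √(2920 + 0.0169) = 54.0, so δw/w = 0.0741.
Q is then a monomial in w, q, s:
δQ/Q = √((δw/w)² + (-2·δq/q)² + (1·δs/s)²) = √(0.00549 + 0.000418 + 0.00644) = 0.111

11.1%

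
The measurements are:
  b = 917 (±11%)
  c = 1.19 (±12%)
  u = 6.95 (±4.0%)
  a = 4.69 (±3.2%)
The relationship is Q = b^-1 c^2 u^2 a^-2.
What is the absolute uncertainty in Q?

0.000960

Q is a product of powers, so relative uncertainties combine in quadrature:
  (-1·δb/b)² = (-1×0.110)² = 0.0121;  (2·δc/c)² = (2×0.120)² = 0.0576;  (2·δu/u)² = (2×0.0400)² = 0.00640;  (-2·δa/a)² = (-2×0.0320)² = 0.00410
δQ/Q = √(0.0802) = 0.283
Q = 0.00339, so δQ = 0.283 × 0.00339 = 0.000960.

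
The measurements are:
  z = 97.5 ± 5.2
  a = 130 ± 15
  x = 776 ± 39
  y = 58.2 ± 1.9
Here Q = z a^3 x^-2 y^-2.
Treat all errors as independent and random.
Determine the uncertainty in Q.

0.0389

For a monomial Q ∝ z, a^3, x^-2, y^-2, fractional errors add in quadrature:
  (1·δz/z)² = (1×0.0533)² = 0.00284;  (3·δa/a)² = (3×0.115)² = 0.120;  (-2·δx/x)² = (-2×0.0503)² = 0.0101;  (-2·δy/y)² = (-2×0.0326)² = 0.00426
δQ/Q = √(0.137) = 0.370
Q = 0.105, so δQ = 0.370 × 0.105 = 0.0389.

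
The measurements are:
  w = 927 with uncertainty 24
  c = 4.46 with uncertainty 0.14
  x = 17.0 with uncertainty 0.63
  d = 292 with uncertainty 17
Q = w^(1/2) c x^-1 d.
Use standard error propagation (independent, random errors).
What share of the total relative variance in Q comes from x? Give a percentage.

(δQ/Q)² = (½·δw/w)² + (1·δc/c)² + (-1·δx/x)² + (1·δd/d)²
  w term: (0.5×0.0259)² = 0.000168
  c term: (1×0.0314)² = 0.000985
  x term: (-1×0.0371)² = 0.00137
  d term: (1×0.0582)² = 0.00339
Total = 0.00592. Share from x = 0.00137/0.00592 = 0.232.

23.2%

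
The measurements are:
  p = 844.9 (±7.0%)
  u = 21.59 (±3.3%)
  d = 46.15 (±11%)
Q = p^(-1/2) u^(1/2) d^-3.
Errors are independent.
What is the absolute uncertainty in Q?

5.4e-07

Products/powers → add relative errors in quadrature, weighted by exponent:
  (−½·δp/p)² = (-0.5×0.0700)² = 0.00123;  (½·δu/u)² = (0.5×0.0330)² = 0.000272;  (-3·δd/d)² = (-3×0.110)² = 0.109
δQ/Q = √(0.110) = 0.332
Q = 1.626e-06, so δQ = 0.332 × 1.626e-06 = 5.4e-07.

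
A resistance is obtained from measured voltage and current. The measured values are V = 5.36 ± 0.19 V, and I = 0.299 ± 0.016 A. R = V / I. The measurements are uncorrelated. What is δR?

Each factor contributes (exponent × relative error)² to (δR/R)²:
  (1·δV/V)² = (1×0.0354)² = 0.00126;  (-1·δI/I)² = (-1×0.0535)² = 0.00286
δR/R = √(0.00412) = 0.0642
R = 17.9 Ω, so δR = 0.0642 × 17.9 = 1.15 Ω.

1.15 Ω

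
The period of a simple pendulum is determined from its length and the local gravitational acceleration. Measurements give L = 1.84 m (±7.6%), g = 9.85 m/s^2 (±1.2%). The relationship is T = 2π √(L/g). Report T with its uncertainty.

2.72 ± 0.104 s

For a monomial T ∝ L^(1/2), g^(-1/2), fractional errors add in quadrature:
  (½·δL/L)² = (0.5×0.0760)² = 0.00144;  (−½·δg/g)² = (-0.5×0.0120)² = 3.6e-05
δT/T = √(0.00148) = 0.0385
T = 2.72 s, so δT = 0.0385 × 2.72 = 0.104 s.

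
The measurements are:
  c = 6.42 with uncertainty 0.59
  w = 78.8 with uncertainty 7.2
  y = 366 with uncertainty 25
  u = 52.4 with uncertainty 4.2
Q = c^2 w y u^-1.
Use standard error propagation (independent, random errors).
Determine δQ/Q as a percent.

23.1%

Products/powers → add relative errors in quadrature, weighted by exponent:
  (2·δc/c)² = (2×0.0919)² = 0.0338;  (1·δw/w)² = (1×0.0914)² = 0.00835;  (1·δy/y)² = (1×0.0683)² = 0.00467;  (-1·δu/u)² = (-1×0.0802)² = 0.00642
δQ/Q = √(0.0532) = 0.231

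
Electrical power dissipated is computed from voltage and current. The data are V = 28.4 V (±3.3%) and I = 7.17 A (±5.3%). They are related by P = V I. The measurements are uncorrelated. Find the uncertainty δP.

Each factor contributes (exponent × relative error)² to (δP/P)²:
  (1·δV/V)² = (1×0.0330)² = 0.00109;  (1·δI/I)² = (1×0.0530)² = 0.00281
δP/P = √(0.00390) = 0.0624
P = 204 W, so δP = 0.0624 × 204 = 12.7 W.

12.7 W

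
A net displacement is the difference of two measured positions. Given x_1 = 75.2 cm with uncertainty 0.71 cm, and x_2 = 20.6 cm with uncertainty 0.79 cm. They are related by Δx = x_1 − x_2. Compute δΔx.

Sums and differences: (δΔx)² = Σ (cᵢ δxᵢ)².
  (δx_1)² = 0.504;  (δx_2)² = 0.624
δΔx = √(1.13) = 1.06 cm

1.06 cm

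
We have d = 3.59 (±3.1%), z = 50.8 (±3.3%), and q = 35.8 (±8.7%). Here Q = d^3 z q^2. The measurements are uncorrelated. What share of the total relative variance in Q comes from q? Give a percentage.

75.7%

(δQ/Q)² = (3·δd/d)² + (1·δz/z)² + (2·δq/q)²
  d term: (3×0.0310)² = 0.00865
  z term: (1×0.0330)² = 0.00109
  q term: (2×0.0870)² = 0.0303
Total = 0.0400. Share from q = 0.0303/0.0400 = 0.757.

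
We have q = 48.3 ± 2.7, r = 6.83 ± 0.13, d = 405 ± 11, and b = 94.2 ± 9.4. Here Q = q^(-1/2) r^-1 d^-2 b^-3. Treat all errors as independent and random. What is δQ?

Since Q is a product/quotient, work with relative uncertainties:
  (−½·δq/q)² = (-0.5×0.0559)² = 0.000781;  (-1·δr/r)² = (-1×0.0190)² = 0.000362;  (-2·δd/d)² = (-2×0.0272)² = 0.00295;  (-3·δb/b)² = (-3×0.0998)² = 0.0896
δQ/Q = √(0.0937) = 0.306
Q = 1.54e-13, so δQ = 0.306 × 1.54e-13 = 4.7e-14.

4.7e-14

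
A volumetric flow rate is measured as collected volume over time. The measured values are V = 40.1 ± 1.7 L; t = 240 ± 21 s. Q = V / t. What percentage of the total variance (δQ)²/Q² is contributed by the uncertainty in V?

(δQ/Q)² = (1·δV/V)² + (-1·δt/t)²
  V term: (1×0.0424)² = 0.00180
  t term: (-1×0.0875)² = 0.00766
Total = 0.00945. Share from V = 0.00180/0.00945 = 0.190.

19.0%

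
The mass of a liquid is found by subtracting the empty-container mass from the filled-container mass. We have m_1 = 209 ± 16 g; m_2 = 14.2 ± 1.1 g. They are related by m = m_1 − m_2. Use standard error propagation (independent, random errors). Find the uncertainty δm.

For a sum/difference, combine absolute errors in quadrature:
  (δm_1)² = 256;  (δm_2)² = 1.21
δm = √(257) = 16.0 g

16.0 g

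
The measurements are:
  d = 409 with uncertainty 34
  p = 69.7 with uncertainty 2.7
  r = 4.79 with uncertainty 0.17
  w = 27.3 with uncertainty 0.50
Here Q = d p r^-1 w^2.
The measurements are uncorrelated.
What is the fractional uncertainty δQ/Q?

0.105

Each factor contributes (exponent × relative error)² to (δQ/Q)²:
  (1·δd/d)² = (1×0.0831)² = 0.00691;  (1·δp/p)² = (1×0.0387)² = 0.00150;  (-1·δr/r)² = (-1×0.0355)² = 0.00126;  (2·δw/w)² = (2×0.0183)² = 0.00134
δQ/Q = √(0.0110) = 0.105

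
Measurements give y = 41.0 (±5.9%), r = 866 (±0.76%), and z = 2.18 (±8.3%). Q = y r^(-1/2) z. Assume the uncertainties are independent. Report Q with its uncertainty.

Products/powers → add relative errors in quadrature, weighted by exponent:
  (1·δy/y)² = (1×0.0590)² = 0.00348;  (−½·δr/r)² = (-0.5×0.00760)² = 1.44e-05;  (1·δz/z)² = (1×0.0830)² = 0.00689
δQ/Q = √(0.0104) = 0.102
Q = 3.04, so δQ = 0.102 × 3.04 = 0.310.

3.04 ± 0.310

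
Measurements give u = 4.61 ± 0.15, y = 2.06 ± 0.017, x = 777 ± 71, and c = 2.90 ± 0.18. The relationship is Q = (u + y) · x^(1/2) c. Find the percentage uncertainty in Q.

Let w = u + y = 6.67. δw = √(δu² + δy²) = √(0.0225 + 0.000289) = 0.151, so δw/w = 0.0226.
Q is then a monomial in w, x, c:
δQ/Q = √((δw/w)² + (½·δx/x)² + (1·δc/c)²) = √(0.000512 + 0.00209 + 0.00385) = 0.0803

8.03%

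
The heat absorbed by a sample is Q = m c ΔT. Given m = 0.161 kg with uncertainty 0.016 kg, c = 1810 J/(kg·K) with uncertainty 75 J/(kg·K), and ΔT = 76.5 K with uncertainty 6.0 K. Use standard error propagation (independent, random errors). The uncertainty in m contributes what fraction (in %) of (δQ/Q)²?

(δQ/Q)² = (1·δm/m)² + (1·δc/c)² + (1·δΔT/ΔT)²
  m term: (1×0.0994)² = 0.00988
  c term: (1×0.0414)² = 0.00172
  ΔT term: (1×0.0784)² = 0.00615
Total = 0.0177. Share from m = 0.00988/0.0177 = 0.557.

55.7%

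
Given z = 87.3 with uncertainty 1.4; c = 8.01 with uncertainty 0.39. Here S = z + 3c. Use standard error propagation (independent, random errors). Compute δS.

1.82

Each term contributes (cᵢ δxᵢ)² to (δS)²:
  (δz)² = 1.96;  (3·δc)² = 1.37
δS = √(3.33) = 1.82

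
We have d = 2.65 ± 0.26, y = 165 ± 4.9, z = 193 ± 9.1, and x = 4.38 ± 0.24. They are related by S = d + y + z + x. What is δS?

10.3

Each term contributes (cᵢ δxᵢ)² to (δS)²:
  (δd)² = 0.0676;  (δy)² = 24.0;  (δz)² = 82.8;  (δx)² = 0.0576
δS = √(107) = 10.3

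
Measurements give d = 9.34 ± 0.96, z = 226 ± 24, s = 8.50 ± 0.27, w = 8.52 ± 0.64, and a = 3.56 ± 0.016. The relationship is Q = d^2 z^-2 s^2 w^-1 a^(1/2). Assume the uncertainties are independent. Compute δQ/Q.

0.312

Products/powers → add relative errors in quadrature, weighted by exponent:
  (2·δd/d)² = (2×0.103)² = 0.0423;  (-2·δz/z)² = (-2×0.106)² = 0.0451;  (2·δs/s)² = (2×0.0318)² = 0.00404;  (-1·δw/w)² = (-1×0.0751)² = 0.00564;  (½·δa/a)² = (0.5×0.00449)² = 5.05e-06
δQ/Q = √(0.0971) = 0.312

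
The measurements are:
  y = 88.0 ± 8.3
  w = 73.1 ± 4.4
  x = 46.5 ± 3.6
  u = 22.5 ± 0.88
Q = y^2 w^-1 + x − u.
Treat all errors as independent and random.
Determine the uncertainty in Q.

Let p = y^2·w^-1 = 106. δp/p = √((2·δy/y)² + (-1·δw/w)²) = √(0.0356 + 0.00362) = 0.198, so δp = 21.0.
Q = p + x − u: δQ = √(δp² + δx² + δu²) = √(440 + 13.0 + 0.774) = 21.3

21.3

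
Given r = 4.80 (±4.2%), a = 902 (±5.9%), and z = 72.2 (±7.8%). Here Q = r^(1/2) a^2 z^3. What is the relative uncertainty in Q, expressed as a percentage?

Relative error in a monomial: (δQ/Q)² = Σ (nᵢ · δxᵢ/xᵢ)².
  (½·δr/r)² = (0.5×0.0420)² = 0.000441;  (2·δa/a)² = (2×0.0590)² = 0.0139;  (3·δz/z)² = (3×0.0780)² = 0.0548
δQ/Q = √(0.0691) = 0.263

26.3%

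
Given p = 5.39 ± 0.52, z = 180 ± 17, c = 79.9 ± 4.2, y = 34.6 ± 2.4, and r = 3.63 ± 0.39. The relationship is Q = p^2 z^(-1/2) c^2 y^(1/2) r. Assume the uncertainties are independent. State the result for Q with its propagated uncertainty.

(2.95 ± 0.742) × 10^5

Since Q is a product/quotient, work with relative uncertainties:
  (2·δp/p)² = (2×0.0965)² = 0.0372;  (−½·δz/z)² = (-0.5×0.0944)² = 0.00223;  (2·δc/c)² = (2×0.0526)² = 0.0111;  (½·δy/y)² = (0.5×0.0694)² = 0.00120;  (1·δr/r)² = (1×0.107)² = 0.0115
δQ/Q = √(0.0633) = 0.252
Q = 2.95e+05, so δQ = 0.252 × 2.95e+05 = 74200.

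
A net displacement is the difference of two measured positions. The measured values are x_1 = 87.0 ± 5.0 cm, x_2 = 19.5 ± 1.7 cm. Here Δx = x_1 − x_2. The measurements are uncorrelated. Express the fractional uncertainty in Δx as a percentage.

7.82%

Sums and differences: (δΔx)² = Σ (cᵢ δxᵢ)².
  (δx_1)² = 25.0;  (δx_2)² = 2.89
δΔx = √(27.9) = 5.28 cm
Δx = 67.5 cm, so δΔx/Δx = 5.28/67.5 = 0.0782.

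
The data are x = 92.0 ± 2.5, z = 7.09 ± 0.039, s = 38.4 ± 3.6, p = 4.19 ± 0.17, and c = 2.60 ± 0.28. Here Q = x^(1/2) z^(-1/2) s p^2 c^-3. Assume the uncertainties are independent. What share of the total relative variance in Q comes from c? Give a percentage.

87.0%

(δQ/Q)² = (½·δx/x)² + (−½·δz/z)² + (1·δs/s)² + (2·δp/p)² + (-3·δc/c)²
  x term: (0.5×0.0272)² = 0.000185
  z term: (-0.5×0.00550)² = 7.56e-06
  s term: (1×0.0938)² = 0.00879
  p term: (2×0.0406)² = 0.00658
  c term: (-3×0.108)² = 0.104
Total = 0.120. Share from c = 0.104/0.120 = 0.870.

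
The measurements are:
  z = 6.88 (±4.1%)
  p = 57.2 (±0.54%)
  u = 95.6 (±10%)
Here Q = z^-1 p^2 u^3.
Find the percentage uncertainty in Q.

Each factor contributes (exponent × relative error)² to (δQ/Q)²:
  (-1·δz/z)² = (-1×0.0410)² = 0.00168;  (2·δp/p)² = (2×0.00540)² = 0.000117;  (3·δu/u)² = (3×0.100)² = 0.0900
δQ/Q = √(0.0918) = 0.303

30.3%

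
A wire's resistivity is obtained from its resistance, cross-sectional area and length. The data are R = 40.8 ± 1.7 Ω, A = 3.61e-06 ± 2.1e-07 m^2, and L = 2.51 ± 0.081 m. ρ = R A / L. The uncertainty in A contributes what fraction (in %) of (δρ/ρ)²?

54.9%

(δρ/ρ)² = (1·δR/R)² + (1·δA/A)² + (-1·δL/L)²
  R term: (1×0.0417)² = 0.00174
  A term: (1×0.0582)² = 0.00338
  L term: (-1×0.0323)² = 0.00104
Total = 0.00616. Share from A = 0.00338/0.00616 = 0.549.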